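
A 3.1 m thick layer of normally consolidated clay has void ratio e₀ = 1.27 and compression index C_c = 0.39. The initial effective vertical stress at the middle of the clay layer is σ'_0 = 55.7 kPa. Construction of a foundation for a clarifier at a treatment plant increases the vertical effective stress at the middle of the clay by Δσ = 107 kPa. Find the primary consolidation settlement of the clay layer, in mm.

S_c ≈ 248 mm

Final effective stress: σ'_f = σ'_0 + Δσ = 55.7 + 107 = 162.7 kPa.
Normally consolidated clay, so the full stress increment lies on the virgin compression line:
S_c = C_c·H/(1+e₀)·log₁₀(σ'_f/σ'_0) = 0.39×3.1/(1+1.27)×log₁₀(162.7/55.7)
    = 0.5326 × 0.46553 = 0.2479 m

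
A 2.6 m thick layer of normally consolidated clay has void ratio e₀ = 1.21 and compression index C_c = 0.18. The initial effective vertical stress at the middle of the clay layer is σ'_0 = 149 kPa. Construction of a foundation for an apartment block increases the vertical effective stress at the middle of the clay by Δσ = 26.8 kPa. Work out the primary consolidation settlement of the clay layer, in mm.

Final effective stress: σ'_f = σ'_0 + Δσ = 149 + 26.8 = 175.8 kPa.
Normally consolidated clay, so the full stress increment lies on the virgin compression line:
S_c = C_c·H/(1+e₀)·log₁₀(σ'_f/σ'_0) = 0.18×2.6/(1+1.21)×log₁₀(175.8/149)
    = 0.21176 × 0.071833 = 0.01521 m

S_c ≈ 15.2 mm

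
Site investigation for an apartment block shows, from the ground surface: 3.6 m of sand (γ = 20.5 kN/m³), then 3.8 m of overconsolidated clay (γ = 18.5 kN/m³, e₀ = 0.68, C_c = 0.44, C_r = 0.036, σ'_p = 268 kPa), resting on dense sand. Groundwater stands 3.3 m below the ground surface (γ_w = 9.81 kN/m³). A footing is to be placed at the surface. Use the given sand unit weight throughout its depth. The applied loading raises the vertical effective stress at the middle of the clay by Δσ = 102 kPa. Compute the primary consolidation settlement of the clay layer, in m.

Mid-depth of clay below the ground surface: z = 3.6 + 3.8/2 = 5.5 m.
Total vertical stress at mid-clay: σ_v = 20.5×3.6 + 18.5×1.9 = 108.95 kPa.
Pore pressure: u = 9.81×(5.5 − 3.3) = 21.582 kPa.
Initial effective stress: σ'_0 = σ_v − u = 108.95 − 21.582 = 87.368 kPa.
Final effective stress: σ'_f = 87.368 + 102 = 189.37 kPa.
σ'_f = 189.37 ≤ σ'_p = 268 kPa, so the clay remains overconsolidated and only the recompression index applies:
S_c = C_r·H/(1+e₀)·log₁₀(σ'_f/σ'_0) = 0.036×3.8/1.68×log₁₀(189.37/87.368)
    = 0.081428 × 0.33596 = 0.02736 m

S_c ≈ 0.0274 m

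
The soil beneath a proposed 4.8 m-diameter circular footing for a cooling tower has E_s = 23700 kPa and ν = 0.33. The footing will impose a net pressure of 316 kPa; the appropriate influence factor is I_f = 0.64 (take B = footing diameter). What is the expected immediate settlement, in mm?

S_e ≈ 36.5 mm

Immediate (elastic) settlement: S_e = q·B·(1−ν²)/E_s · I_f.
S_e = 316 × 4.8 × (1 − 0.33²) / 23700 × 0.64
    = 316 × 4.8 × 0.8911 / 23700 × 0.64
    = 0.0365 m = 36.5 mm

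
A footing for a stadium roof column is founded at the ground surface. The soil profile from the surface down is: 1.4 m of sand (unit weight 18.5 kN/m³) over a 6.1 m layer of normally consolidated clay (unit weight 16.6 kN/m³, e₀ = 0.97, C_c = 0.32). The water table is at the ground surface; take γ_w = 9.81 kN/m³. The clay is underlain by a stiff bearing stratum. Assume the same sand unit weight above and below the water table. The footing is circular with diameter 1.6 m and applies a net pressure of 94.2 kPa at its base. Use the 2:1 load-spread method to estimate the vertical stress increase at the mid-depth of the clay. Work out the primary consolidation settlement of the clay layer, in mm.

Mid-depth of clay below the ground surface: z = 1.4 + 6.1/2 = 4.45 m.
Total vertical stress at mid-clay: σ_v = 18.5×1.4 + 16.6×3.05 = 76.53 kPa.
Pore pressure: u = 9.81×(4.45 − 0) = 43.655 kPa.
Initial effective stress: σ'_0 = σ_v − u = 76.53 − 43.655 = 32.875 kPa.
Stress increase at mid-clay by the 2:1 spreading method:
Δσ ≈ qD²/(D+z)² = 94.2×1.6²/(1.6+4.45)² = 6.5884 kPa
Final effective stress: σ'_f = σ'_0 + Δσ = 32.875 + 6.5884 = 39.463 kPa.
Normally consolidated clay, so the full stress increment lies on the virgin compression line:
S_c = C_c·H/(1+e₀)·log₁₀(σ'_f/σ'_0) = 0.32×6.1/(1+0.97)×log₁₀(39.463/32.875)
    = 0.99086 × 0.079324 = 0.0786 m

S_c ≈ 78.6 mm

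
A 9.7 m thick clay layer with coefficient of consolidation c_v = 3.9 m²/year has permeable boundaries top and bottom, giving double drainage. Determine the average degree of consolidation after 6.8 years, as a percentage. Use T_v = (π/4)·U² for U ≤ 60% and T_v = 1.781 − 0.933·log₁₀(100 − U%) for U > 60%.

U ≈ 95 %

Drainage path length: H_d = H/2 = 4.85 m (double drainage).
T_v = c_v·t/H_d² = 3.9×6.8/4.85² = 1.1274.
T_v = 1.1274 corresponds to the U > 60% branch:
U = 1 − 10^((1.781 − T_v)/0.933)/100 = 0.9498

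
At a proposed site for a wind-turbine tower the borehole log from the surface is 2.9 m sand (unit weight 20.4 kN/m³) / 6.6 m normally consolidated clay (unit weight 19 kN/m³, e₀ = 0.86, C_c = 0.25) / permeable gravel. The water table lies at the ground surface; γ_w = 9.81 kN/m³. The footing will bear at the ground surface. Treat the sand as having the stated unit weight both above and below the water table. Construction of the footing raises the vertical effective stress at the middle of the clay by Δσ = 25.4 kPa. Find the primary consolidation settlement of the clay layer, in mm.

Mid-depth of clay below the ground surface: z = 2.9 + 6.6/2 = 6.2 m.
Total vertical stress at mid-clay: σ_v = 20.4×2.9 + 19×3.3 = 121.86 kPa.
Pore pressure: u = 9.81×(6.2 − 0) = 60.822 kPa.
Initial effective stress: σ'_0 = σ_v − u = 121.86 − 60.822 = 61.038 kPa.
Final effective stress: σ'_f = σ'_0 + Δσ = 61.038 + 25.4 = 86.438 kPa.
Normally consolidated clay, so the full stress increment lies on the virgin compression line:
S_c = C_c·H/(1+e₀)·log₁₀(σ'_f/σ'_0) = 0.25×6.6/(1+0.86)×log₁₀(86.438/61.038)
    = 0.8871 × 0.1511 = 0.134 m

S_c ≈ 134 mm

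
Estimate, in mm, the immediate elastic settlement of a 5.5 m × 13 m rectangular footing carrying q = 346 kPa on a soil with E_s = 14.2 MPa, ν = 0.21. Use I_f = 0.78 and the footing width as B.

Immediate (elastic) settlement: S_e = q·B·(1−ν²)/E_s · I_f.
E_s = 14.2 MPa = 14200 kPa.
S_e = 346 × 5.5 × (1 − 0.21²) / 14200 × 0.78
    = 346 × 5.5 × 0.9559 / 14200 × 0.78
    = 0.09992 m = 99.92 mm

S_e ≈ 99.9 mm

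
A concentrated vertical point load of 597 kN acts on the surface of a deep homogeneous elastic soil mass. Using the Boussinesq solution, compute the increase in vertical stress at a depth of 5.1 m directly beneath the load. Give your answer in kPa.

Δσ_z ≈ 11 kPa

Boussinesq vertical stress below a point load on an elastic half-space:
Δσ_z = 3P/(2πz²) · [1 + (r/z)²]^(−5/2)
r/z = 0/5.1 = 0; [1+(r/z)²]^(−5/2) = 1.
Δσ_z = 3×597/(2π×5.1²) × 1 = 10.959 × 1 = 10.96 kPa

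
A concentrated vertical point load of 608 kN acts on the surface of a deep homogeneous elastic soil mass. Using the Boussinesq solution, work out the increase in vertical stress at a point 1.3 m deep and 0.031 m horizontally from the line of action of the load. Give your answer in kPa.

Δσ_z ≈ 172 kPa

Boussinesq vertical stress below a point load on an elastic half-space:
Δσ_z = 3P/(2πz²) · [1 + (r/z)²]^(−5/2)
r/z = 0.031/1.3 = 0.023846; [1+(r/z)²]^(−5/2) = 0.99858.
Δσ_z = 3×608/(2π×1.3²) × 0.99858 = 171.77 × 0.99858 = 171.5 kPa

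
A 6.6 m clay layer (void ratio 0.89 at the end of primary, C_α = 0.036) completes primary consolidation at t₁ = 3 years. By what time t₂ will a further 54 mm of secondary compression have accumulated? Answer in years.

S_s = C_α·H/(1+e_p)·log₁₀(t₂/t₁) ⇒ log₁₀(t₂/t₁) = S_s·(1+e_p)/(C_α·H).
log₁₀(t₂/t₁) = 0.054 × (1+0.89) / (0.036×6.6) = 0.4295
t₂ = t₁ × 10^0.4295 = 3 × 2.689 = 8.066 years

t₂ ≈ 8.07 years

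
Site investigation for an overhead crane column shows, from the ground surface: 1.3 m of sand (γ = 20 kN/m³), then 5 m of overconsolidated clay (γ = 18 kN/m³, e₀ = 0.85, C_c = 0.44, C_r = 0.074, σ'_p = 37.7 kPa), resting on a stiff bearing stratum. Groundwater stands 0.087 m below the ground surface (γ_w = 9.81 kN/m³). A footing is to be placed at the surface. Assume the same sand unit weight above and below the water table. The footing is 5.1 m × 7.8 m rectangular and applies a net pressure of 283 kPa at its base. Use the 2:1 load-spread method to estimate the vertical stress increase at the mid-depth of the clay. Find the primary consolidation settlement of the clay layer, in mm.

S_c ≈ 698 mm

Mid-depth of clay below the ground surface: z = 1.3 + 5/2 = 3.8 m.
Total vertical stress at mid-clay: σ_v = 20×1.3 + 18×2.5 = 71 kPa.
Pore pressure: u = 9.81×(3.8 − 0.087) = 36.425 kPa.
Initial effective stress: σ'_0 = σ_v − u = 71 − 36.425 = 34.575 kPa.
Stress increase at mid-clay by the 2:1 spreading method:
Δσ = qBL/((B+z)(L+z)) = 283×5.1×7.8/((5.1+3.8)(7.8+3.8)) = 109.04 kPa
Final effective stress: σ'_f = 34.575 + 109.04 = 143.62 kPa.
σ'_f = 143.62 > σ'_p = 37.7 kPa, so the stress path crosses the preconsolidation pressure — recompression up to σ'_p, then virgin compression beyond:
S_c = H/(1+e₀)·[C_r·log₁₀(σ'_p/σ'_0) + C_c·log₁₀(σ'_f/σ'_p)]
    = 5/1.85 × [0.074×log₁₀(37.7/34.575) + 0.44×log₁₀(143.62/37.7)]
    = 2.7027 × [0.0027809 + 0.25558] = 0.6983 m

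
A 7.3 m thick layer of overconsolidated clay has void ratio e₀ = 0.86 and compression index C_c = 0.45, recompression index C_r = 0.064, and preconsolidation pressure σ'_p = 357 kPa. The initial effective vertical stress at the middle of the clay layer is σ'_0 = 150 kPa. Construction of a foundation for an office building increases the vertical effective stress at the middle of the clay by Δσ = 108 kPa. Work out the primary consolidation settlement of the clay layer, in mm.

S_c ≈ 59.2 mm

Final effective stress: σ'_f = 150 + 108 = 258 kPa.
σ'_f = 258 ≤ σ'_p = 357 kPa, so the clay remains overconsolidated and only the recompression index applies:
S_c = C_r·H/(1+e₀)·log₁₀(σ'_f/σ'_0) = 0.064×7.3/1.86×log₁₀(258/150)
    = 0.25118 × 0.23553 = 0.05916 m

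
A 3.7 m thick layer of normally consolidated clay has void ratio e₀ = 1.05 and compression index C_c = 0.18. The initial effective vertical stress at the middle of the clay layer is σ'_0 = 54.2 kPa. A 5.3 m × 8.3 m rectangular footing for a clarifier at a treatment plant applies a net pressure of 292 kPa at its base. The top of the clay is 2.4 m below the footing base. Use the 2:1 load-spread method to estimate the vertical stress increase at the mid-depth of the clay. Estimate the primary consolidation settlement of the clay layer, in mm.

Mid-depth of clay below the footing base: z = 2.4 + 3.7/2 = 4.25 m.
Stress increase at mid-clay by the 2:1 spreading method:
Δσ = qBL/((B+z)(L+z)) = 292×5.3×8.3/((5.3+4.25)(8.3+4.25)) = 107.17 kPa
Final effective stress: σ'_f = σ'_0 + Δσ = 54.2 + 107.17 = 161.37 kPa.
Normally consolidated clay, so the full stress increment lies on the virgin compression line:
S_c = C_c·H/(1+e₀)·log₁₀(σ'_f/σ'_0) = 0.18×3.7/(1+1.05)×log₁₀(161.37/54.2)
    = 0.32488 × 0.47382 = 0.1539 m

S_c ≈ 154 mm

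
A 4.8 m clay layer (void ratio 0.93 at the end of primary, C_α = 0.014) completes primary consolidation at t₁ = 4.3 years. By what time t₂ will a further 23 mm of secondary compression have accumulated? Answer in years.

t₂ ≈ 19.7 years

S_s = C_α·H/(1+e_p)·log₁₀(t₂/t₁) ⇒ log₁₀(t₂/t₁) = S_s·(1+e_p)/(C_α·H).
log₁₀(t₂/t₁) = 0.023 × (1+0.93) / (0.014×4.8) = 0.6606
t₂ = t₁ × 10^0.6606 = 4.3 × 4.577 = 19.68 years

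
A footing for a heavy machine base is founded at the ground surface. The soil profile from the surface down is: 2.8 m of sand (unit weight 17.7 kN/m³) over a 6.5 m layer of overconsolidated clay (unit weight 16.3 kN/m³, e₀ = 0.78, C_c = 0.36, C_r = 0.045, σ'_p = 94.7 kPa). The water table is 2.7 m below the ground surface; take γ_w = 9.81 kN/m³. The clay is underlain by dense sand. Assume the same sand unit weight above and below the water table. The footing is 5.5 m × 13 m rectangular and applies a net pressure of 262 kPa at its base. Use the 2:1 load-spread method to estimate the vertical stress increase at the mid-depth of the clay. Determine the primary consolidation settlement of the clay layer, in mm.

S_c ≈ 303 mm

Mid-depth of clay below the ground surface: z = 2.8 + 6.5/2 = 6.05 m.
Total vertical stress at mid-clay: σ_v = 17.7×2.8 + 16.3×3.25 = 102.53 kPa.
Pore pressure: u = 9.81×(6.05 − 2.7) = 32.864 kPa.
Initial effective stress: σ'_0 = σ_v − u = 102.53 − 32.864 = 69.666 kPa.
Stress increase at mid-clay by the 2:1 spreading method:
Δσ = qBL/((B+z)(L+z)) = 262×5.5×13/((5.5+6.05)(13+6.05)) = 85.139 kPa
Final effective stress: σ'_f = 69.666 + 85.139 = 154.81 kPa.
σ'_f = 154.81 > σ'_p = 94.7 kPa, so the stress path crosses the preconsolidation pressure — recompression up to σ'_p, then virgin compression beyond:
S_c = H/(1+e₀)·[C_r·log₁₀(σ'_p/σ'_0) + C_c·log₁₀(σ'_f/σ'_p)]
    = 6.5/1.78 × [0.045×log₁₀(94.7/69.666) + 0.36×log₁₀(154.81/94.7)]
    = 3.6517 × [0.0059998 + 0.076842] = 0.3025 m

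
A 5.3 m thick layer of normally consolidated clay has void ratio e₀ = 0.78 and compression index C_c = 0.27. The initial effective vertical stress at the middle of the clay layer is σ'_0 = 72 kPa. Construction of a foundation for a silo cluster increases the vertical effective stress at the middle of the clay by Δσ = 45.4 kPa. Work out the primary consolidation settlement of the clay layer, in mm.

S_c ≈ 171 mm

Final effective stress: σ'_f = σ'_0 + Δσ = 72 + 45.4 = 117.4 kPa.
Normally consolidated clay, so the full stress increment lies on the virgin compression line:
S_c = C_c·H/(1+e₀)·log₁₀(σ'_f/σ'_0) = 0.27×5.3/(1+0.78)×log₁₀(117.4/72)
    = 0.80393 × 0.21234 = 0.1707 m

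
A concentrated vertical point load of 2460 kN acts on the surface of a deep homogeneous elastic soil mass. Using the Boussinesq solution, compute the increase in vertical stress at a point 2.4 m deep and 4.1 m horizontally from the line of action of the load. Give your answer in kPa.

Boussinesq vertical stress below a point load on an elastic half-space:
Δσ_z = 3P/(2πz²) · [1 + (r/z)²]^(−5/2)
r/z = 4.1/2.4 = 1.7083; [1+(r/z)²]^(−5/2) = 0.032902.
Δσ_z = 3×2460/(2π×2.4²) × 0.032902 = 203.92 × 0.032902 = 6.709 kPa

Δσ_z ≈ 6.71 kPa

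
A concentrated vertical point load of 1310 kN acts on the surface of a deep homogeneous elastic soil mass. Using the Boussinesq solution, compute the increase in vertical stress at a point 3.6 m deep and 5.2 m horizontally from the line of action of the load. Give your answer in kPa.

Δσ_z ≈ 2.88 kPa

Boussinesq vertical stress below a point load on an elastic half-space:
Δσ_z = 3P/(2πz²) · [1 + (r/z)²]^(−5/2)
r/z = 5.2/3.6 = 1.4444; [1+(r/z)²]^(−5/2) = 0.059753.
Δσ_z = 3×1310/(2π×3.6²) × 0.059753 = 48.262 × 0.059753 = 2.884 kPa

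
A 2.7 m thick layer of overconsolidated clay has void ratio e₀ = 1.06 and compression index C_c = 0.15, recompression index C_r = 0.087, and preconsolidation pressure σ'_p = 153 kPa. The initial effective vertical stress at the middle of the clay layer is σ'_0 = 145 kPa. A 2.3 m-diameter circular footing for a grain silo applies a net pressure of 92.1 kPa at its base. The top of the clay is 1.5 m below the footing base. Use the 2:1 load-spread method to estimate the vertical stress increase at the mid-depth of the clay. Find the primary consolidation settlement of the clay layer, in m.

Mid-depth of clay below the footing base: z = 1.5 + 2.7/2 = 2.85 m.
Stress increase at mid-clay by the 2:1 spreading method:
Δσ ≈ qD²/(D+z)² = 92.1×2.3²/(2.3+2.85)² = 18.37 kPa
Final effective stress: σ'_f = 145 + 18.37 = 163.37 kPa.
σ'_f = 163.37 > σ'_p = 153 kPa, so the stress path crosses the preconsolidation pressure — recompression up to σ'_p, then virgin compression beyond:
S_c = H/(1+e₀)·[C_r·log₁₀(σ'_p/σ'_0) + C_c·log₁₀(σ'_f/σ'_p)]
    = 2.7/2.06 × [0.087×log₁₀(153/145) + 0.15×log₁₀(163.37/153)]
    = 1.3107 × [0.0020291 + 0.0042721] = 0.008259 m

S_c ≈ 0.00826 m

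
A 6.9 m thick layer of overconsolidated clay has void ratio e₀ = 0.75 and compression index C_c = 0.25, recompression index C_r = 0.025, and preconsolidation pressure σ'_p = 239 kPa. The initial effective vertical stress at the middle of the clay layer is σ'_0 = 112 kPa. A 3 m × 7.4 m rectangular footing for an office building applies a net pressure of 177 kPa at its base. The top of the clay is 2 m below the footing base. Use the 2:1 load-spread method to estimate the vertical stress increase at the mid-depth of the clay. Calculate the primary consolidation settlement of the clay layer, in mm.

S_c ≈ 12 mm

Mid-depth of clay below the footing base: z = 2 + 6.9/2 = 5.45 m.
Stress increase at mid-clay by the 2:1 spreading method:
Δσ = qBL/((B+z)(L+z)) = 177×3×7.4/((3+5.45)(7.4+5.45)) = 36.188 kPa
Final effective stress: σ'_f = 112 + 36.188 = 148.19 kPa.
σ'_f = 148.19 ≤ σ'_p = 239 kPa, so the clay remains overconsolidated and only the recompression index applies:
S_c = C_r·H/(1+e₀)·log₁₀(σ'_f/σ'_0) = 0.025×6.9/1.75×log₁₀(148.19/112)
    = 0.098573 × 0.1216 = 0.01199 m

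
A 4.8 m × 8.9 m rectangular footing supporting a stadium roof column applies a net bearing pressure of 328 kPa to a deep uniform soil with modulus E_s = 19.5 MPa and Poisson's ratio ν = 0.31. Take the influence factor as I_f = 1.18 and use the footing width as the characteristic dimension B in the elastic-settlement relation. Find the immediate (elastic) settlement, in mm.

S_e ≈ 86.1 mm

Immediate (elastic) settlement: S_e = q·B·(1−ν²)/E_s · I_f.
E_s = 19.5 MPa = 19500 kPa.
S_e = 328 × 4.8 × (1 − 0.31²) / 19500 × 1.18
    = 328 × 4.8 × 0.9039 / 19500 × 1.18
    = 0.08612 m = 86.12 mm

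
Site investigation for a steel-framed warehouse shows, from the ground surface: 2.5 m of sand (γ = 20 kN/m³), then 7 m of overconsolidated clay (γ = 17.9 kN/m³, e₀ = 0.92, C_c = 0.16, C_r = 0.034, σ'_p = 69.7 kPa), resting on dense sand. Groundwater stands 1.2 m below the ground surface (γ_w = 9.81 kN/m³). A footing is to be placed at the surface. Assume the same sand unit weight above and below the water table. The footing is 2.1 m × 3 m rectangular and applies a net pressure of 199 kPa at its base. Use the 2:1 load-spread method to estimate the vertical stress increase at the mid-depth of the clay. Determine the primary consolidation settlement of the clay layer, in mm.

Mid-depth of clay below the ground surface: z = 2.5 + 7/2 = 6 m.
Total vertical stress at mid-clay: σ_v = 20×2.5 + 17.9×3.5 = 112.65 kPa.
Pore pressure: u = 9.81×(6 − 1.2) = 47.088 kPa.
Initial effective stress: σ'_0 = σ_v − u = 112.65 − 47.088 = 65.562 kPa.
Stress increase at mid-clay by the 2:1 spreading method:
Δσ = qBL/((B+z)(L+z)) = 199×2.1×3/((2.1+6)(3+6)) = 17.198 kPa
Final effective stress: σ'_f = 65.562 + 17.198 = 82.76 kPa.
σ'_f = 82.76 > σ'_p = 69.7 kPa, so the stress path crosses the preconsolidation pressure — recompression up to σ'_p, then virgin compression beyond:
S_c = H/(1+e₀)·[C_r·log₁₀(σ'_p/σ'_0) + C_c·log₁₀(σ'_f/σ'_p)]
    = 7/1.92 × [0.034×log₁₀(69.7/65.562) + 0.16×log₁₀(82.76/69.7)]
    = 3.6458 × [0.00090374 + 0.011934] = 0.0468 m

S_c ≈ 46.8 mm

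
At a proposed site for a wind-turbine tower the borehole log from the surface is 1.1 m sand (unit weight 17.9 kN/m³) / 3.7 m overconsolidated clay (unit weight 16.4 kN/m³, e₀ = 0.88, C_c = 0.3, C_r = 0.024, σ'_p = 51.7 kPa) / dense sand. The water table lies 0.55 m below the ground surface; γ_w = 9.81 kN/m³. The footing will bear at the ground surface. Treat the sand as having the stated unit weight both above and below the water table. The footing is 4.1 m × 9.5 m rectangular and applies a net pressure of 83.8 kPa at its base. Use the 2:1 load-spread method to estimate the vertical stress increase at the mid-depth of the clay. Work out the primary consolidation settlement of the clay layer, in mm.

S_c ≈ 67.1 mm

Mid-depth of clay below the ground surface: z = 1.1 + 3.7/2 = 2.95 m.
Total vertical stress at mid-clay: σ_v = 17.9×1.1 + 16.4×1.85 = 50.03 kPa.
Pore pressure: u = 9.81×(2.95 − 0.55) = 23.544 kPa.
Initial effective stress: σ'_0 = σ_v − u = 50.03 − 23.544 = 26.486 kPa.
Stress increase at mid-clay by the 2:1 spreading method:
Δσ = qBL/((B+z)(L+z)) = 83.8×4.1×9.5/((4.1+2.95)(9.5+2.95)) = 37.187 kPa
Final effective stress: σ'_f = 26.486 + 37.187 = 63.673 kPa.
σ'_f = 63.673 > σ'_p = 51.7 kPa, so the stress path crosses the preconsolidation pressure — recompression up to σ'_p, then virgin compression beyond:
S_c = H/(1+e₀)·[C_r·log₁₀(σ'_p/σ'_0) + C_c·log₁₀(σ'_f/σ'_p)]
    = 3.7/1.88 × [0.024×log₁₀(51.7/26.486) + 0.3×log₁₀(63.673/51.7)]
    = 1.9681 × [0.0069714 + 0.027139] = 0.06713 m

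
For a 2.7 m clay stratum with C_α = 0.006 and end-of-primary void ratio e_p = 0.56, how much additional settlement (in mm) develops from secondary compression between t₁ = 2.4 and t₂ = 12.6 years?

Secondary compression: S_s = C_α·H/(1+e_p)·log₁₀(t₂/t₁)
S_s = 0.006×2.7/(1+0.56)×log₁₀(12.6/2.4)
    = 0.01038 × 0.7202 = 0.007479 m

S_s ≈ 7.48 mm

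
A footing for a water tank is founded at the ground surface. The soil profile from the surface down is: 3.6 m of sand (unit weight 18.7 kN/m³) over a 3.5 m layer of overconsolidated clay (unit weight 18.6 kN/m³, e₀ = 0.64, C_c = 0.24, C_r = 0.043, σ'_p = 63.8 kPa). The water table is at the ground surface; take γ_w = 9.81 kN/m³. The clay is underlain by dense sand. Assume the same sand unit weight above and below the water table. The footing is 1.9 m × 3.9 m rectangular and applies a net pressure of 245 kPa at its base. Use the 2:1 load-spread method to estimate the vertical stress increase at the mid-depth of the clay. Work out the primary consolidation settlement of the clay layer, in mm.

S_c ≈ 46.2 mm

Mid-depth of clay below the ground surface: z = 3.6 + 3.5/2 = 5.35 m.
Total vertical stress at mid-clay: σ_v = 18.7×3.6 + 18.6×1.75 = 99.87 kPa.
Pore pressure: u = 9.81×(5.35 − 0) = 52.483 kPa.
Initial effective stress: σ'_0 = σ_v − u = 99.87 − 52.483 = 47.387 kPa.
Stress increase at mid-clay by the 2:1 spreading method:
Δσ = qBL/((B+z)(L+z)) = 245×1.9×3.9/((1.9+5.35)(3.9+5.35)) = 27.071 kPa
Final effective stress: σ'_f = 47.387 + 27.071 = 74.458 kPa.
σ'_f = 74.458 > σ'_p = 63.8 kPa, so the stress path crosses the preconsolidation pressure — recompression up to σ'_p, then virgin compression beyond:
S_c = H/(1+e₀)·[C_r·log₁₀(σ'_p/σ'_0) + C_c·log₁₀(σ'_f/σ'_p)]
    = 3.5/1.64 × [0.043×log₁₀(63.8/47.387) + 0.24×log₁₀(74.458/63.8)]
    = 2.1341 × [0.0055539 + 0.016102] = 0.04622 m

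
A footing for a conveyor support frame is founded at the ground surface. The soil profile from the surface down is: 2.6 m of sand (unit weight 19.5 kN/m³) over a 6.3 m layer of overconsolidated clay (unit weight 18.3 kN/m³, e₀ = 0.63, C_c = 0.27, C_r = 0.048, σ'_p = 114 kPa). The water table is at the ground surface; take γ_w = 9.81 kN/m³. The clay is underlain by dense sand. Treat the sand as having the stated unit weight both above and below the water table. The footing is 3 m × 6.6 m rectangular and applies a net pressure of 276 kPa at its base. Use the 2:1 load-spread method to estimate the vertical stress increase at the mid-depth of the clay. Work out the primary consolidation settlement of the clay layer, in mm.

Mid-depth of clay below the ground surface: z = 2.6 + 6.3/2 = 5.75 m.
Total vertical stress at mid-clay: σ_v = 19.5×2.6 + 18.3×3.15 = 108.34 kPa.
Pore pressure: u = 9.81×(5.75 − 0) = 56.408 kPa.
Initial effective stress: σ'_0 = σ_v − u = 108.34 − 56.408 = 51.932 kPa.
Stress increase at mid-clay by the 2:1 spreading method:
Δσ = qBL/((B+z)(L+z)) = 276×3×6.6/((3+5.75)(6.6+5.75)) = 50.571 kPa
Final effective stress: σ'_f = 51.932 + 50.571 = 102.5 kPa.
σ'_f = 102.5 ≤ σ'_p = 114 kPa, so the clay remains overconsolidated and only the recompression index applies:
S_c = C_r·H/(1+e₀)·log₁₀(σ'_f/σ'_0) = 0.048×6.3/1.63×log₁₀(102.5/51.932)
    = 0.18552 × 0.29529 = 0.05478 m

S_c ≈ 54.8 mm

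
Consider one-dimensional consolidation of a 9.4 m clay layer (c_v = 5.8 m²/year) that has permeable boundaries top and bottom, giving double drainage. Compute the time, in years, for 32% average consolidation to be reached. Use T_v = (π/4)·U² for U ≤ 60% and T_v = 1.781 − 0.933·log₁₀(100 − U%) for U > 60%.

t ≈ 0.306 years

Drainage path length: H_d = H/2 = 4.7 m (double drainage).
U ≤ 60%: T_v = (π/4)·U² = (π/4)×0.32² = 0.080425.
t = T_v·H_d²/c_v = 0.080425×4.7²/5.8 = 0.3063 years.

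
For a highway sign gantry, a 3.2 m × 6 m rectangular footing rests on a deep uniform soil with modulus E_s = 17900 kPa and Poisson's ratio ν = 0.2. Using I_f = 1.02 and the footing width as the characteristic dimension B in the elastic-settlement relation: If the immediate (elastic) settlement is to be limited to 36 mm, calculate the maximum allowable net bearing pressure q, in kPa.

S_e = q·B·(1−ν²)/E_s · I_f  ⇒  q = S_e·E_s / (B·(1−ν²)·I_f).
q = 0.036 × 17900 / (3.2 × 0.96 × 1.02) = 205.7 kPa

q ≈ 206 kPa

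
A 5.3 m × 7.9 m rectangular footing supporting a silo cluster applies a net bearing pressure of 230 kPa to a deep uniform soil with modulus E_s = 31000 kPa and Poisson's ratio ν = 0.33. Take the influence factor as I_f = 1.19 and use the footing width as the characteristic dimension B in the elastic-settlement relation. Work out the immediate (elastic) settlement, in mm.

Immediate (elastic) settlement: S_e = q·B·(1−ν²)/E_s · I_f.
S_e = 230 × 5.3 × (1 − 0.33²) / 31000 × 1.19
    = 230 × 5.3 × 0.8911 / 31000 × 1.19
    = 0.0417 m = 41.7 mm

S_e ≈ 41.7 mm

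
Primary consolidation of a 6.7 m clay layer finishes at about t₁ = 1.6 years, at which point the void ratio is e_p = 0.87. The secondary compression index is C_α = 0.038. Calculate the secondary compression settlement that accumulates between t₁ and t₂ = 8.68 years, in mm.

S_s ≈ 100 mm

Secondary compression: S_s = C_α·H/(1+e_p)·log₁₀(t₂/t₁)
S_s = 0.038×6.7/(1+0.87)×log₁₀(8.68/1.6)
    = 0.1361 × 0.7344 = 0.09999 m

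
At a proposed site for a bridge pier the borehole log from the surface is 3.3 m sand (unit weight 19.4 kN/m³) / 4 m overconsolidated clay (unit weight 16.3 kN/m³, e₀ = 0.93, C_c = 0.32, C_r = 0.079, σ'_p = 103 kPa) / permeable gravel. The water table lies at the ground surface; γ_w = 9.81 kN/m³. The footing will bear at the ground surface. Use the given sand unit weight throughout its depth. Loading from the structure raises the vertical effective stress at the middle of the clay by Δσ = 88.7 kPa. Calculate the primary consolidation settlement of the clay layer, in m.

Mid-depth of clay below the ground surface: z = 3.3 + 4/2 = 5.3 m.
Total vertical stress at mid-clay: σ_v = 19.4×3.3 + 16.3×2 = 96.62 kPa.
Pore pressure: u = 9.81×(5.3 − 0) = 51.993 kPa.
Initial effective stress: σ'_0 = σ_v − u = 96.62 − 51.993 = 44.627 kPa.
Final effective stress: σ'_f = 44.627 + 88.7 = 133.33 kPa.
σ'_f = 133.33 > σ'_p = 103 kPa, so the stress path crosses the preconsolidation pressure — recompression up to σ'_p, then virgin compression beyond:
S_c = H/(1+e₀)·[C_r·log₁₀(σ'_p/σ'_0) + C_c·log₁₀(σ'_f/σ'_p)]
    = 4/1.93 × [0.079×log₁₀(103/44.627) + 0.32×log₁₀(133.33/103)]
    = 2.0725 × [0.028696 + 0.035869] = 0.1338 m

S_c ≈ 0.134 m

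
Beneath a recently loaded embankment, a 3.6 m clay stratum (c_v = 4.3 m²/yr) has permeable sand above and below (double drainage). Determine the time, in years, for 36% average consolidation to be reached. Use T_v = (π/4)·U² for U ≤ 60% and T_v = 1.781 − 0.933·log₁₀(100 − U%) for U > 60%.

Drainage path length: H_d = H/2 = 1.8 m (double drainage).
U ≤ 60%: T_v = (π/4)·U² = (π/4)×0.36² = 0.10179.
t = T_v·H_d²/c_v = 0.10179×1.8²/4.3 = 0.0767 years.

t ≈ 0.0767 years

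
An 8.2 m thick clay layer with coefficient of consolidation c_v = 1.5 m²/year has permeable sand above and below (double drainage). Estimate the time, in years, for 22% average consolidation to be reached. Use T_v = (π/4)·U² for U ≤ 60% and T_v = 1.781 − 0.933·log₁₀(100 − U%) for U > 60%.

t ≈ 0.426 years

Drainage path length: H_d = H/2 = 4.1 m (double drainage).
U ≤ 60%: T_v = (π/4)·U² = (π/4)×0.22² = 0.038013.
t = T_v·H_d²/c_v = 0.038013×4.1²/1.5 = 0.426 years.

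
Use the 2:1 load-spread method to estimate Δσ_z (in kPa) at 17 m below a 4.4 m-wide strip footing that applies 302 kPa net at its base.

Δσ_z ≈ 62.1 kPa

By the 2:1 method the load spreads at 1 horizontal : 2 vertical, so at depth z the loaded area has grown by z in each plan dimension:
Δσ = qB/(B+z) = 302×4.4/(4.4+17) = 62.093 kPa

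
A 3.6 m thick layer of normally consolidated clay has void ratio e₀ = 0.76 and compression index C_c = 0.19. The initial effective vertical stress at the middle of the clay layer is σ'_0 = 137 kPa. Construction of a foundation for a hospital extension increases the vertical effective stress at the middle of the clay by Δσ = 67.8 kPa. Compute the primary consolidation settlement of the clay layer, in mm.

S_c ≈ 67.9 mm

Final effective stress: σ'_f = σ'_0 + Δσ = 137 + 67.8 = 204.8 kPa.
Normally consolidated clay, so the full stress increment lies on the virgin compression line:
S_c = C_c·H/(1+e₀)·log₁₀(σ'_f/σ'_0) = 0.19×3.6/(1+0.76)×log₁₀(204.8/137)
    = 0.38864 × 0.17461 = 0.06786 m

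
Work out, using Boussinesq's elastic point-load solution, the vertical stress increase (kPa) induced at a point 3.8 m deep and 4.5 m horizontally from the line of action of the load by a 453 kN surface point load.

Δσ_z ≈ 1.67 kPa

Boussinesq vertical stress below a point load on an elastic half-space:
Δσ_z = 3P/(2πz²) · [1 + (r/z)²]^(−5/2)
r/z = 4.5/3.8 = 1.1842; [1+(r/z)²]^(−5/2) = 0.11179.
Δσ_z = 3×453/(2π×3.8²) × 0.11179 = 14.979 × 0.11179 = 1.675 kPa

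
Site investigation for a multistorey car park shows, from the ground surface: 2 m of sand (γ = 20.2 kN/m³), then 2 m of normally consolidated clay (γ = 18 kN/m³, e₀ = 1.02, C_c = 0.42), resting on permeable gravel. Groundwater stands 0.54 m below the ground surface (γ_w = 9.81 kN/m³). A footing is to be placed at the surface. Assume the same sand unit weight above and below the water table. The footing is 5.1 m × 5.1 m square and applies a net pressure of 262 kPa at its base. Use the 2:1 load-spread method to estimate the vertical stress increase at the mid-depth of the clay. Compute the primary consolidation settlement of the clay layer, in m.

S_c ≈ 0.252 m

Mid-depth of clay below the ground surface: z = 2 + 2/2 = 3 m.
Total vertical stress at mid-clay: σ_v = 20.2×2 + 18×1 = 58.4 kPa.
Pore pressure: u = 9.81×(3 − 0.54) = 24.133 kPa.
Initial effective stress: σ'_0 = σ_v − u = 58.4 − 24.133 = 34.267 kPa.
Stress increase at mid-clay by the 2:1 spreading method:
Δσ = qBL/((B+z)(L+z)) = 262×5.1×5.1/((5.1+3)(5.1+3)) = 103.87 kPa
Final effective stress: σ'_f = σ'_0 + Δσ = 34.267 + 103.87 = 138.14 kPa.
Normally consolidated clay, so the full stress increment lies on the virgin compression line:
S_c = C_c·H/(1+e₀)·log₁₀(σ'_f/σ'_0) = 0.42×2/(1+1.02)×log₁₀(138.14/34.267)
    = 0.41584 × 0.60544 = 0.2518 m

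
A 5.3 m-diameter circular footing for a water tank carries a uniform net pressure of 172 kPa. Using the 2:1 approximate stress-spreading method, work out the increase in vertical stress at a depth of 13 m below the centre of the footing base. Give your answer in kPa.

Δσ_z ≈ 14.4 kPa

By the 2:1 method the load spreads at 1 horizontal : 2 vertical, so at depth z the loaded area has grown by z in each plan dimension:
Δσ ≈ qD²/(D+z)² = 172×5.3²/(5.3+13)² = 14.427 kPa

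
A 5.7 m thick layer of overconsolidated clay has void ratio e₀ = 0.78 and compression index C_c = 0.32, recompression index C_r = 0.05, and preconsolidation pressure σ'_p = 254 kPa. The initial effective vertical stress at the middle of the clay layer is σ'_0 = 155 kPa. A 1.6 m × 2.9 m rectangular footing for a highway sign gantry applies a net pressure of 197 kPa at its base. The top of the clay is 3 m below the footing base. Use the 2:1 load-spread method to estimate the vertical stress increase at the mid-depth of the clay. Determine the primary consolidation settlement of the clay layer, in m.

S_c ≈ 0.00602 m

Mid-depth of clay below the footing base: z = 3 + 5.7/2 = 5.85 m.
Stress increase at mid-clay by the 2:1 spreading method:
Δσ = qBL/((B+z)(L+z)) = 197×1.6×2.9/((1.6+5.85)(2.9+5.85)) = 14.022 kPa
Final effective stress: σ'_f = 155 + 14.022 = 169.02 kPa.
σ'_f = 169.02 ≤ σ'_p = 254 kPa, so the clay remains overconsolidated and only the recompression index applies:
S_c = C_r·H/(1+e₀)·log₁₀(σ'_f/σ'_0) = 0.05×5.7/1.78×log₁₀(169.02/155)
    = 0.16011 × 0.037606 = 0.006021 m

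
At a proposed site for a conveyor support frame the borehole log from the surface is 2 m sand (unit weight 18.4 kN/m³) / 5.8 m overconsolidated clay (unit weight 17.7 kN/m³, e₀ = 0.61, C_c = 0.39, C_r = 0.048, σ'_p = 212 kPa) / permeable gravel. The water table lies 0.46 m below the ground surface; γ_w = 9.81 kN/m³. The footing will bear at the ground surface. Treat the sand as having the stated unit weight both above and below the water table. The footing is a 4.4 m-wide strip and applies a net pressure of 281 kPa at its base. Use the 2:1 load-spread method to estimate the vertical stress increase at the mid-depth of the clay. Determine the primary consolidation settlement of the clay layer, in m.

Mid-depth of clay below the ground surface: z = 2 + 5.8/2 = 4.9 m.
Total vertical stress at mid-clay: σ_v = 18.4×2 + 17.7×2.9 = 88.13 kPa.
Pore pressure: u = 9.81×(4.9 − 0.46) = 43.556 kPa.
Initial effective stress: σ'_0 = σ_v − u = 88.13 − 43.556 = 44.574 kPa.
Stress increase at mid-clay by the 2:1 spreading method:
Δσ = qB/(B+z) = 281×4.4/(4.4+4.9) = 132.95 kPa
Final effective stress: σ'_f = 44.574 + 132.95 = 177.52 kPa.
σ'_f = 177.52 ≤ σ'_p = 212 kPa, so the clay remains overconsolidated and only the recompression index applies:
S_c = C_r·H/(1+e₀)·log₁₀(σ'_f/σ'_0) = 0.048×5.8/1.61×log₁₀(177.52/44.574)
    = 0.17292 × 0.60017 = 0.1038 m

S_c ≈ 0.104 m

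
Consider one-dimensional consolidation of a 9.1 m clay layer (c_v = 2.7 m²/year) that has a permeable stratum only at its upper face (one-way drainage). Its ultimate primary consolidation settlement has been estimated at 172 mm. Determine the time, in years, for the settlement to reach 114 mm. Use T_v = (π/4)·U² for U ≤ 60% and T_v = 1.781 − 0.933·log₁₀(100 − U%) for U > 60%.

t ≈ 10.9 years

Drainage path length: H_d = H = 9.1 m (single drainage).
U = S(t)/S_ult = 114/172 = 0.6628.
U > 60%: T_v = 1.781 − 0.933·log₁₀(100 − 66.279) = 0.35547.
t = T_v·H_d²/c_v = 0.35547×9.1²/2.7 = 10.9 years.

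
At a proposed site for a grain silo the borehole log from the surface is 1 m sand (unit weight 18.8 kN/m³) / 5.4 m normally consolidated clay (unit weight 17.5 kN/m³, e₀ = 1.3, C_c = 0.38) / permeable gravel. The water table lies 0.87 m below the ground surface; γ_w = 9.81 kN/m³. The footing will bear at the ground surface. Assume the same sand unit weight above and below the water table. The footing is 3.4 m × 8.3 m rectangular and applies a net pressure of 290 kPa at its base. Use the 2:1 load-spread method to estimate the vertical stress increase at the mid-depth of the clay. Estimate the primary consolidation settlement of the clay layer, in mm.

Mid-depth of clay below the ground surface: z = 1 + 5.4/2 = 3.7 m.
Total vertical stress at mid-clay: σ_v = 18.8×1 + 17.5×2.7 = 66.05 kPa.
Pore pressure: u = 9.81×(3.7 − 0.87) = 27.762 kPa.
Initial effective stress: σ'_0 = σ_v − u = 66.05 − 27.762 = 38.288 kPa.
Stress increase at mid-clay by the 2:1 spreading method:
Δσ = qBL/((B+z)(L+z)) = 290×3.4×8.3/((3.4+3.7)(8.3+3.7)) = 96.054 kPa
Final effective stress: σ'_f = σ'_0 + Δσ = 38.288 + 96.054 = 134.34 kPa.
Normally consolidated clay, so the full stress increment lies on the virgin compression line:
S_c = C_c·H/(1+e₀)·log₁₀(σ'_f/σ'_0) = 0.38×5.4/(1+1.3)×log₁₀(134.34/38.288)
    = 0.89217 × 0.54514 = 0.4864 m

S_c ≈ 486 mm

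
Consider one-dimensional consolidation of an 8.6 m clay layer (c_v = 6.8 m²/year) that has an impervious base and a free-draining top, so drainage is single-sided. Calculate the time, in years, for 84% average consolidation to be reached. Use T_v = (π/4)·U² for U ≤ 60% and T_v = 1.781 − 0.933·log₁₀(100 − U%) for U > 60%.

Drainage path length: H_d = H = 8.6 m (single drainage).
U > 60%: T_v = 1.781 − 0.933·log₁₀(100 − 84) = 0.65756.
t = T_v·H_d²/c_v = 0.65756×8.6²/6.8 = 7.152 years.

t ≈ 7.15 years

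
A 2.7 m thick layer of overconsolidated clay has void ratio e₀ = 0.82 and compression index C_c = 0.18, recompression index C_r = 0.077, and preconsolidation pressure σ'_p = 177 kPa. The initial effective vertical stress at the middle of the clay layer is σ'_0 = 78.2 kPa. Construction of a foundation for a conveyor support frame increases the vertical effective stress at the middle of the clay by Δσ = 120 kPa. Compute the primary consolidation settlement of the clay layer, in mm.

Final effective stress: σ'_f = 78.2 + 120 = 198.2 kPa.
σ'_f = 198.2 > σ'_p = 177 kPa, so the stress path crosses the preconsolidation pressure — recompression up to σ'_p, then virgin compression beyond:
S_c = H/(1+e₀)·[C_r·log₁₀(σ'_p/σ'_0) + C_c·log₁₀(σ'_f/σ'_p)]
    = 2.7/1.82 × [0.077×log₁₀(177/78.2) + 0.18×log₁₀(198.2/177)]
    = 1.4835 × [0.027317 + 0.0088435] = 0.05364 m

S_c ≈ 53.6 mm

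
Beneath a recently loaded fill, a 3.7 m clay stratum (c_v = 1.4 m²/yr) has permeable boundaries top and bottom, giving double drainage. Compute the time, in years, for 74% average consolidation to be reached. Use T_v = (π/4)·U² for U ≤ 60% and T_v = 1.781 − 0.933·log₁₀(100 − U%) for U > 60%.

Drainage path length: H_d = H/2 = 1.85 m (double drainage).
U > 60%: T_v = 1.781 − 0.933·log₁₀(100 − 74) = 0.46083.
t = T_v·H_d²/c_v = 0.46083×1.85²/1.4 = 1.127 years.

t ≈ 1.13 years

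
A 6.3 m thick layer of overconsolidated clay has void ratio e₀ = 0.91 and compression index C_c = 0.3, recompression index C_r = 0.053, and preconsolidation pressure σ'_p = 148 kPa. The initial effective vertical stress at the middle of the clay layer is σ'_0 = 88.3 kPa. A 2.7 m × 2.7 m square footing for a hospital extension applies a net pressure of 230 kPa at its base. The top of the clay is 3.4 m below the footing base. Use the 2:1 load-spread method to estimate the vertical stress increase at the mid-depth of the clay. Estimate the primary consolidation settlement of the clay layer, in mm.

Mid-depth of clay below the footing base: z = 3.4 + 6.3/2 = 6.55 m.
Stress increase at mid-clay by the 2:1 spreading method:
Δσ = qBL/((B+z)(L+z)) = 230×2.7×2.7/((2.7+6.55)(2.7+6.55)) = 19.596 kPa
Final effective stress: σ'_f = 88.3 + 19.596 = 107.9 kPa.
σ'_f = 107.9 ≤ σ'_p = 148 kPa, so the clay remains overconsolidated and only the recompression index applies:
S_c = C_r·H/(1+e₀)·log₁₀(σ'_f/σ'_0) = 0.053×6.3/1.91×log₁₀(107.9/88.3)
    = 0.17482 × 0.087061 = 0.01522 m

S_c ≈ 15.2 mm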